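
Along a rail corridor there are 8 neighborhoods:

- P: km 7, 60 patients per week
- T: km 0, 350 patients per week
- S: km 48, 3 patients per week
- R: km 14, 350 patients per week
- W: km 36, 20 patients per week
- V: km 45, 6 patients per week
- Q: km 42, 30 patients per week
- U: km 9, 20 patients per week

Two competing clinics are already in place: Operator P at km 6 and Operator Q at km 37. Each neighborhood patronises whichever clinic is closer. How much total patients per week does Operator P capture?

The indifferent point is the midpoint (6+37)/2 = 21.5; neighborhoods left of it (closer to Operator P at 6) go to Operator P, those right go to Operator Q.
  T at 0 (w=350) → Operator P
  P at 7 (w=60) → Operator P
  U at 9 (w=20) → Operator P
  R at 14 (w=350) → Operator P
  W at 36 (w=20) → Operator Q
  Q at 42 (w=30) → Operator Q
  V at 45 (w=6) → Operator Q
  S at 48 (w=3) → Operator Q
Operator P captures 780; Operator Q captures 59.

780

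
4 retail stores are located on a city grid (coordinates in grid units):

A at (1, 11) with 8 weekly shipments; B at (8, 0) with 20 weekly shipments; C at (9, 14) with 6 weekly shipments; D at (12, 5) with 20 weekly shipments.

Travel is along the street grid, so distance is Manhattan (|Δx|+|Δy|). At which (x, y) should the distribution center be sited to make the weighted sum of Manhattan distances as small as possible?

Manhattan distance separates: Σwᵢ(|x−xᵢ|+|y−yᵢ|) = Σwᵢ|x−xᵢ| + Σwᵢ|y−yᵢ|, so x and y are optimised independently as 1-D weighted medians.
Total weight W = 54; half = 27.
x-coordinate, sorted with cumulative weight:
  x=1 (A, w=8) cum 8
  x=8 (B, w=20) cum 28  ← median
  x=9 (C, w=6) cum 34
  x=12 (D, w=20) cum 54
⇒ x* = 8
y-coordinate, sorted with cumulative weight:
  y=0 (B, w=20) cum 20
  y=5 (D, w=20) cum 40  ← median
  y=11 (A, w=8) cum 48
  y=14 (C, w=6) cum 54
⇒ y* = 5

(8, 5)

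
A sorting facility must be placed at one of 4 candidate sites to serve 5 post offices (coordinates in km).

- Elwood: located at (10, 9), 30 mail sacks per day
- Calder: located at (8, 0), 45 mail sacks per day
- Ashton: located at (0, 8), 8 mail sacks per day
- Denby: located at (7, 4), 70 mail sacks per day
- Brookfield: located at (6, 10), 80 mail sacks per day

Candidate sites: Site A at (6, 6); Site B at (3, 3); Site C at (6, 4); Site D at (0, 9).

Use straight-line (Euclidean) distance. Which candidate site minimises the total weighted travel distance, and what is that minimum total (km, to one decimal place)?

Site A, total 961.7 km

Total weighted distance at each candidate:
  Site A (6, 6): total = 961.7
  Site B (3, 3): total = 1483.5
  Site C (6, 4): total = 1001.0
  Site D (0, 9): total = 1938.7
Minimum is at Site A with total 961.7 km.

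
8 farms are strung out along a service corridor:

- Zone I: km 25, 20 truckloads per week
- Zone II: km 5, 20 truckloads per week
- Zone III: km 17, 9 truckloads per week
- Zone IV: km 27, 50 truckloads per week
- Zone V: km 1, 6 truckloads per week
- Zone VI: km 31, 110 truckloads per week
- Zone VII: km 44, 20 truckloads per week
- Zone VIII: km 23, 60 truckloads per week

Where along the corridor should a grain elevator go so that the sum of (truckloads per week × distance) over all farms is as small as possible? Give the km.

For a sum of weighted absolute distances on a line, the optimum is the weighted median (not the mean). Total weight W = 295; half-weight = 147.5.
Sort by position and accumulate weight:
  km 1 (Zone V, w=6) → cum 6
  km 5 (Zone II, w=20) → cum 26
  km 17 (Zone III, w=9) → cum 35
  km 23 (Zone VIII, w=60) → cum 95
  km 25 (Zone I, w=20) → cum 115
  km 27 (Zone IV, w=50) → cum 165  ≥ 147.5 → median here
  km 31 (Zone VI, w=110) → cum 275
  km 44 (Zone VII, w=20) → cum 295
Optimal location: km 27.

x = 27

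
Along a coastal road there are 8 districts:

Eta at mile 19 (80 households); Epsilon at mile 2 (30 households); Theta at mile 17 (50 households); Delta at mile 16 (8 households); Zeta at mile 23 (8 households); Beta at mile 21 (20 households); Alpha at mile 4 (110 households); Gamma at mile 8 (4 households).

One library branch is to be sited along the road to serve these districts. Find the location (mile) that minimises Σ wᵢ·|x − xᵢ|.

For a sum of weighted absolute distances on a line, the optimum is the weighted median (not the mean). Total weight W = 310; half-weight = 155.
Sort by position and accumulate weight:
  mile 2 (Epsilon, w=30) → cum 30
  mile 4 (Alpha, w=110) → cum 140
  mile 8 (Gamma, w=4) → cum 144
  mile 16 (Delta, w=8) → cum 152
  mile 17 (Theta, w=50) → cum 202  ≥ 155 → median here
  mile 19 (Eta, w=80) → cum 282
  mile 21 (Beta, w=20) → cum 302
  mile 23 (Zeta, w=8) → cum 310
Optimal location: mile 17.

x = 17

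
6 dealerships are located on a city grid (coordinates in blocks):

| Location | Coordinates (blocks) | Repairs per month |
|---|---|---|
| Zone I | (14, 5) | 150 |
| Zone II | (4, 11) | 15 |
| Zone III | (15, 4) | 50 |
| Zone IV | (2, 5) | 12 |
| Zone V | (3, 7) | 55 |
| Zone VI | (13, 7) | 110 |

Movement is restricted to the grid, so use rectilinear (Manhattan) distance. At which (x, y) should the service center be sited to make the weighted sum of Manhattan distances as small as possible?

Manhattan distance separates: Σwᵢ(|x−xᵢ|+|y−yᵢ|) = Σwᵢ|x−xᵢ| + Σwᵢ|y−yᵢ|, so x and y are optimised independently as 1-D weighted medians.
Total weight W = 392; half = 196.
x-coordinate, sorted with cumulative weight:
  x=2 (Zone IV, w=12) cum 12
  x=3 (Zone V, w=55) cum 67
  x=4 (Zone II, w=15) cum 82
  x=13 (Zone VI, w=110) cum 192
  x=14 (Zone I, w=150) cum 342  ← median
  x=15 (Zone III, w=50) cum 392
⇒ x* = 14
y-coordinate, sorted with cumulative weight:
  y=4 (Zone III, w=50) cum 50
  y=5 (Zone I, w=150) cum 200  ← median
  y=5 (Zone IV, w=12) cum 212
  y=7 (Zone V, w=55) cum 267
  y=7 (Zone VI, w=110) cum 377
  y=11 (Zone II, w=15) cum 392
⇒ y* = 5

(14, 5)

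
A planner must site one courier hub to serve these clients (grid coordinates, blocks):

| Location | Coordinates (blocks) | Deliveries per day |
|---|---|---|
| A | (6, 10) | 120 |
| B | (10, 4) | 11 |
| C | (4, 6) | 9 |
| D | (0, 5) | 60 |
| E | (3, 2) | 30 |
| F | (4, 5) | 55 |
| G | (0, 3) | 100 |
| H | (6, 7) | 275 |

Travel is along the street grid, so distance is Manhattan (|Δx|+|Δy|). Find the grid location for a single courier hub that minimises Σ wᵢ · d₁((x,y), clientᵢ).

Manhattan distance separates: Σwᵢ(|x−xᵢ|+|y−yᵢ|) = Σwᵢ|x−xᵢ| + Σwᵢ|y−yᵢ|, so x and y are optimised independently as 1-D weighted medians.
Total weight W = 660; half = 330.
x-coordinate, sorted with cumulative weight:
  x=0 (D, w=60) cum 60
  x=0 (G, w=100) cum 160
  x=3 (E, w=30) cum 190
  x=4 (C, w=9) cum 199
  x=4 (F, w=55) cum 254
  x=6 (A, w=120) cum 374  ← median
  x=6 (H, w=275) cum 649
  x=10 (B, w=11) cum 660
⇒ x* = 6
y-coordinate, sorted with cumulative weight:
  y=2 (E, w=30) cum 30
  y=3 (G, w=100) cum 130
  y=4 (B, w=11) cum 141
  y=5 (D, w=60) cum 201
  y=5 (F, w=55) cum 256
  y=6 (C, w=9) cum 265
  y=7 (H, w=275) cum 540  ← median
  y=10 (A, w=120) cum 660
⇒ y* = 7

(6, 7)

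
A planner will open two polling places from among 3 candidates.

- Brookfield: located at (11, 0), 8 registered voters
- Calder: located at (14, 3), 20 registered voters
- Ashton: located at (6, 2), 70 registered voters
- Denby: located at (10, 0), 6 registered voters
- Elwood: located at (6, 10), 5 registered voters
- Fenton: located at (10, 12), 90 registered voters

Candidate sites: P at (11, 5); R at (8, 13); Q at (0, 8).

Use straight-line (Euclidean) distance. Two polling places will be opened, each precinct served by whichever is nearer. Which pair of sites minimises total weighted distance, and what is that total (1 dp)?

{P, R}, total 770.1

Evaluate every pair (each demand assigned to the nearer of the two):
  {P, R}: total = 770.1
  {P, Q}: total = 1218.9
  {R, Q}: total = 1230.1
Best pair: {P, R} with total 770.1.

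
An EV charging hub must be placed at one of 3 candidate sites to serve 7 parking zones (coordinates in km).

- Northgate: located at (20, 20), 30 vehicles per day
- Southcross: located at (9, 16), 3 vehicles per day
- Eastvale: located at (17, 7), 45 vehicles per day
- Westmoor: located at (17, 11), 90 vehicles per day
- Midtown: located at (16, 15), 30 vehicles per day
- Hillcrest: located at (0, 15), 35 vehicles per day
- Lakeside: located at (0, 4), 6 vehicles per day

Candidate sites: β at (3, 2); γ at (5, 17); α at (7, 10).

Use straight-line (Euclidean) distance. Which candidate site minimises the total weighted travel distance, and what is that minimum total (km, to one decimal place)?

Total weighted distance at each candidate:
  β (3, 2): total = 3995.5
  γ (5, 17): total = 2989.1
  α (7, 10): total = 2550.6
Minimum is at α with total 2550.6 km.

α, total 2550.6 km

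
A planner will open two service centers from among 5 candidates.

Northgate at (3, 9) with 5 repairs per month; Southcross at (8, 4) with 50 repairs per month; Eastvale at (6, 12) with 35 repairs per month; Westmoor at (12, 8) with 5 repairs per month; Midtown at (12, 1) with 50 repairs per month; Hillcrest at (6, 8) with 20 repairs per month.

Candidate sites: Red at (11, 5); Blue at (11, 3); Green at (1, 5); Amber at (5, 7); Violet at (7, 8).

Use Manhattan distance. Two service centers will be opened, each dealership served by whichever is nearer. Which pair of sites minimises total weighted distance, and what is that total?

{Blue, Violet}, total 595

Evaluate every pair (each demand assigned to the nearer of the two):
  {Blue, Violet}: total = 595
  {Blue, Amber}: total = 650
  {Red, Violet}: total = 690
  {Red, Amber}: total = 740
  {Blue, Green}: total = 990
  {Red, Blue}: total = 1010
  {Red, Green}: total = 1080
  {Amber, Violet}: total = 1090
  {Green, Violet}: total = 1095
  {Green, Amber}: total = 1260
Best pair: {Blue, Violet} with total 595.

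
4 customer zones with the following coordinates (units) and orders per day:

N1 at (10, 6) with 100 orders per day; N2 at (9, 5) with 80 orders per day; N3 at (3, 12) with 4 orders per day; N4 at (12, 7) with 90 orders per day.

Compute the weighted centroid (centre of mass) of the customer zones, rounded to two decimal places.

(10.26, 6.12)

The minimiser of Σwᵢ‖p−pᵢ‖² is the weighted centroid p* = (Σwᵢpᵢ)/(Σwᵢ).
Σwᵢ = 274.
Σwᵢxᵢ = 100·10 + 80·9 + 4·3 + 90·12 = 2812.
Σwᵢyᵢ = 100·6 + 80·5 + 4·12 + 90·7 = 1678.
x* = 2812/274 = 10.26, y* = 1678/274 = 6.12.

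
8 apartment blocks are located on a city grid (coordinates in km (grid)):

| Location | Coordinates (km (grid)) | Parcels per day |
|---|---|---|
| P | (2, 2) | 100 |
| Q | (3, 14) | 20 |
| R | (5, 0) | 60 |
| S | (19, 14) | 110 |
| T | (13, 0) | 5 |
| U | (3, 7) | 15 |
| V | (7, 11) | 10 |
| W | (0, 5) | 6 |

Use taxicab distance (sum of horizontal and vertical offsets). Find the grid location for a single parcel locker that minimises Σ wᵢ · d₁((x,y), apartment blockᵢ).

(5, 2)

Manhattan distance separates: Σwᵢ(|x−xᵢ|+|y−yᵢ|) = Σwᵢ|x−xᵢ| + Σwᵢ|y−yᵢ|, so x and y are optimised independently as 1-D weighted medians.
Total weight W = 326; half = 163.
x-coordinate, sorted with cumulative weight:
  x=0 (W, w=6) cum 6
  x=2 (P, w=100) cum 106
  x=3 (Q, w=20) cum 126
  x=3 (U, w=15) cum 141
  x=5 (R, w=60) cum 201  ← median
  x=7 (V, w=10) cum 211
  x=13 (T, w=5) cum 216
  x=19 (S, w=110) cum 326
⇒ x* = 5
y-coordinate, sorted with cumulative weight:
  y=0 (R, w=60) cum 60
  y=0 (T, w=5) cum 65
  y=2 (P, w=100) cum 165  ← median
  y=5 (W, w=6) cum 171
  y=7 (U, w=15) cum 186
  y=11 (V, w=10) cum 196
  y=14 (Q, w=20) cum 216
  y=14 (S, w=110) cum 326
⇒ y* = 2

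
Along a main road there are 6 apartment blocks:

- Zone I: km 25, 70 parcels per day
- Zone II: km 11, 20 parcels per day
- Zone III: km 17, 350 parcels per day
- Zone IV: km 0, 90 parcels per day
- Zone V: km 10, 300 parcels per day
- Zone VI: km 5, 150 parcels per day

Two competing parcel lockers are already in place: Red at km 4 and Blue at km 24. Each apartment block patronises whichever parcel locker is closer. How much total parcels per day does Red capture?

The indifferent point is the midpoint (4+24)/2 = 14; apartment blocks left of it (closer to Red at 4) go to Red, those right go to Blue.
  Zone IV at 0 (w=90) → Red
  Zone VI at 5 (w=150) → Red
  Zone V at 10 (w=300) → Red
  Zone II at 11 (w=20) → Red
  Zone III at 17 (w=350) → Blue
  Zone I at 25 (w=70) → Blue
Red captures 560; Blue captures 420.

560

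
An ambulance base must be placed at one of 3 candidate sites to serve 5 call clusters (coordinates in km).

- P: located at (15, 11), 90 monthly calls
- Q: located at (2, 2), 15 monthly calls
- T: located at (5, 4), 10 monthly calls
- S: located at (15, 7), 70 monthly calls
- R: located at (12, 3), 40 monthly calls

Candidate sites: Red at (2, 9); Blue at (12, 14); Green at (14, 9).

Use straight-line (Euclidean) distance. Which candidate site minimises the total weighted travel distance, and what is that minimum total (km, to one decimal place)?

Green, total 922.1 km

Total weighted distance at each candidate:
  Red (2, 9): total = 2734.3
  Blue (12, 14): total = 1711.3
  Green (14, 9): total = 922.1
Minimum is at Green with total 922.1 km.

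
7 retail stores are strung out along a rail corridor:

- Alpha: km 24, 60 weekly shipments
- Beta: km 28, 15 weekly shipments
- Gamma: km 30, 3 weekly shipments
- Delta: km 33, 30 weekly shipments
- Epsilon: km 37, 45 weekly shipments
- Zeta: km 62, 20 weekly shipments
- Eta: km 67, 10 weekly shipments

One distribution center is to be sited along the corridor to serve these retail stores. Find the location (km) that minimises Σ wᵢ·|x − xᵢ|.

x = 33

For a sum of weighted absolute distances on a line, the optimum is the weighted median (not the mean). Total weight W = 183; half-weight = 91.5.
Sort by position and accumulate weight:
  km 24 (Alpha, w=60) → cum 60
  km 28 (Beta, w=15) → cum 75
  km 30 (Gamma, w=3) → cum 78
  km 33 (Delta, w=30) → cum 108  ≥ 91.5 → median here
  km 37 (Epsilon, w=45) → cum 153
  km 62 (Zeta, w=20) → cum 173
  km 67 (Eta, w=10) → cum 183
Optimal location: km 33.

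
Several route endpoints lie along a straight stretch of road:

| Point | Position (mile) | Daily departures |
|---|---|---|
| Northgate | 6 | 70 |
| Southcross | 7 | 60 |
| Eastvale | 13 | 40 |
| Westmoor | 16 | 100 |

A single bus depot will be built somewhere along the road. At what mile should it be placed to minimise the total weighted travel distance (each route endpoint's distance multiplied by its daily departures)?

For a sum of weighted absolute distances on a line, the optimum is the weighted median (not the mean). Total weight W = 270; half-weight = 135.
Sort by position and accumulate weight:
  mile 6 (Northgate, w=70) → cum 70
  mile 7 (Southcross, w=60) → cum 130
  mile 13 (Eastvale, w=40) → cum 170  ≥ 135 → median here
  mile 16 (Westmoor, w=100) → cum 270
Optimal location: mile 13.

x = 13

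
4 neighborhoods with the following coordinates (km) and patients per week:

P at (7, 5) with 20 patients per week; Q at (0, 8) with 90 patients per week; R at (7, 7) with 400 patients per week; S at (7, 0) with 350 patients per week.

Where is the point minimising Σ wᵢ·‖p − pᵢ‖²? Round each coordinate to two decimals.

(6.27, 4.21)

The minimiser of Σwᵢ‖p−pᵢ‖² is the weighted centroid p* = (Σwᵢpᵢ)/(Σwᵢ).
Σwᵢ = 860.
Σwᵢxᵢ = 20·7 + 90·0 + 400·7 + 350·7 = 5390.
Σwᵢyᵢ = 20·5 + 90·8 + 400·7 + 350·0 = 3620.
x* = 5390/860 = 6.27, y* = 3620/860 = 4.21.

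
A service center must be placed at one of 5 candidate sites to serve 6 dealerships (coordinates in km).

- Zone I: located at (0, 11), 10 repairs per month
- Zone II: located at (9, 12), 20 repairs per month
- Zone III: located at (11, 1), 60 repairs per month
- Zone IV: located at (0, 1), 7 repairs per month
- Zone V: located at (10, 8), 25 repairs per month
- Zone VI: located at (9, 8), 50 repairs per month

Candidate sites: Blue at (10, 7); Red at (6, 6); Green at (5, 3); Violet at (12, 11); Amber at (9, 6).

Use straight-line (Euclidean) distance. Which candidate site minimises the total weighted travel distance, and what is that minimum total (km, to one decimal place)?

Blue, total 752.0 km

Total weighted distance at each candidate:
  Blue (10, 7): total = 752.0
  Red (6, 6): total = 983.3
  Green (5, 3): total = 1205.4
  Violet (12, 11): total = 1197.9
  Amber (9, 6): total = 774.0
Minimum is at Blue with total 752.0 km.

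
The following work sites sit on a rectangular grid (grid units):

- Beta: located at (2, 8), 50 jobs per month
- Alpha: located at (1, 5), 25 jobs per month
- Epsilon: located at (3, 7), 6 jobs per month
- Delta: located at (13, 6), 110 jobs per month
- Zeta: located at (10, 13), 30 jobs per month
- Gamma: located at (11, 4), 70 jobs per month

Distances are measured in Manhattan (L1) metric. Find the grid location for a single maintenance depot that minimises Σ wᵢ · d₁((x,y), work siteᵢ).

(11, 6)

Manhattan distance separates: Σwᵢ(|x−xᵢ|+|y−yᵢ|) = Σwᵢ|x−xᵢ| + Σwᵢ|y−yᵢ|, so x and y are optimised independently as 1-D weighted medians.
Total weight W = 291; half = 145.5.
x-coordinate, sorted with cumulative weight:
  x=1 (Alpha, w=25) cum 25
  x=2 (Beta, w=50) cum 75
  x=3 (Epsilon, w=6) cum 81
  x=10 (Zeta, w=30) cum 111
  x=11 (Gamma, w=70) cum 181  ← median
  x=13 (Delta, w=110) cum 291
⇒ x* = 11
y-coordinate, sorted with cumulative weight:
  y=4 (Gamma, w=70) cum 70
  y=5 (Alpha, w=25) cum 95
  y=6 (Delta, w=110) cum 205  ← median
  y=7 (Epsilon, w=6) cum 211
  y=8 (Beta, w=50) cum 261
  y=13 (Zeta, w=30) cum 291
⇒ y* = 6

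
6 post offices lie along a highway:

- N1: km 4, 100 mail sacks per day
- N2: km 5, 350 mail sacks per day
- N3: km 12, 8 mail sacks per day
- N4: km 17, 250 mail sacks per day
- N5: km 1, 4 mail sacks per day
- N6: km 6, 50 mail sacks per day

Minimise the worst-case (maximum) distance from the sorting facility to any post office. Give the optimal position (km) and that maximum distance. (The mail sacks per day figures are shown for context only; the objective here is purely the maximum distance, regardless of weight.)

The 1-center on a line is the midpoint of the two extreme points: leftmost at 1, rightmost at 17.
Optimal location = (1 + 17)/2 = 9; maximum distance = (17 − 1)/2 = 8.

location 9, max distance 8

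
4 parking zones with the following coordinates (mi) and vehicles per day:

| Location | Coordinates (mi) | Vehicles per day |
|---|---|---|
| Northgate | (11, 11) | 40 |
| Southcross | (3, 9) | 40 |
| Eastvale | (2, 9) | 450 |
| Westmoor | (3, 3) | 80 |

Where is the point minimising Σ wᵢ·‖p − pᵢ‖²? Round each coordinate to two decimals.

(2.79, 8.34)

The minimiser of Σwᵢ‖p−pᵢ‖² is the weighted centroid p* = (Σwᵢpᵢ)/(Σwᵢ).
Σwᵢ = 610.
Σwᵢxᵢ = 40·11 + 40·3 + 450·2 + 80·3 = 1700.
Σwᵢyᵢ = 40·11 + 40·9 + 450·9 + 80·3 = 5090.
x* = 1700/610 = 2.79, y* = 5090/610 = 8.34.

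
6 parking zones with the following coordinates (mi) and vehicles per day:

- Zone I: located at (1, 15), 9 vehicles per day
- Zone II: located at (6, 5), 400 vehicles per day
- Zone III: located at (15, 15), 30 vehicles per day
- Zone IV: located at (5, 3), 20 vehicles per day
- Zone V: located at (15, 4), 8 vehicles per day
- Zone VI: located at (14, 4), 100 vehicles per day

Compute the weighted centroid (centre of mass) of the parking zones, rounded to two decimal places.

The minimiser of Σwᵢ‖p−pᵢ‖² is the weighted centroid p* = (Σwᵢpᵢ)/(Σwᵢ).
Σwᵢ = 567.
Σwᵢxᵢ = 9·1 + 400·6 + 30·15 + 20·5 + 8·15 + 100·14 = 4479.
Σwᵢyᵢ = 9·15 + 400·5 + 30·15 + 20·3 + 8·4 + 100·4 = 3077.
x* = 4479/567 = 7.90, y* = 3077/567 = 5.43.

(7.90, 5.43)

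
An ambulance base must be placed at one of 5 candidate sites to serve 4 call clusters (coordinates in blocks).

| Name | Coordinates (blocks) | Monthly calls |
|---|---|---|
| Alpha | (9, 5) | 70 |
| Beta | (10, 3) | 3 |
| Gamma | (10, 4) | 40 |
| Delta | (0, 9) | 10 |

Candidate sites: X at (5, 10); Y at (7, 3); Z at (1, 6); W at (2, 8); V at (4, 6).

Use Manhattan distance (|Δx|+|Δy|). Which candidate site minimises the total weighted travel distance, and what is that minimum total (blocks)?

Total weighted distance at each candidate:
  X (5, 10): total = 1166
  Y (7, 3): total = 579
  Z (1, 6): total = 1146
  W (2, 8): total = 1249
  V (4, 6): total = 837
Minimum is at Y with total 579 blocks.

Y, total 579 blocks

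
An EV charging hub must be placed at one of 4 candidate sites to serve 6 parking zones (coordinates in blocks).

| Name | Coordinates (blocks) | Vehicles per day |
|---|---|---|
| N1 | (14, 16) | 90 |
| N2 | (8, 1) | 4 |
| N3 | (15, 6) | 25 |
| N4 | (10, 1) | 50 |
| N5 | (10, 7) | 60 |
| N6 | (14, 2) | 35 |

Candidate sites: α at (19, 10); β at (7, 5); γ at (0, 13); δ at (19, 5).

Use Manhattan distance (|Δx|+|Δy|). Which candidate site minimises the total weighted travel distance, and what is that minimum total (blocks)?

Total weighted distance at each candidate:
  α (19, 10): total = 3345
  β (7, 5): total = 2865
  γ (0, 13): total = 5095
  δ (19, 5): total = 3215
Minimum is at β with total 2865 blocks.

β, total 2865 blocks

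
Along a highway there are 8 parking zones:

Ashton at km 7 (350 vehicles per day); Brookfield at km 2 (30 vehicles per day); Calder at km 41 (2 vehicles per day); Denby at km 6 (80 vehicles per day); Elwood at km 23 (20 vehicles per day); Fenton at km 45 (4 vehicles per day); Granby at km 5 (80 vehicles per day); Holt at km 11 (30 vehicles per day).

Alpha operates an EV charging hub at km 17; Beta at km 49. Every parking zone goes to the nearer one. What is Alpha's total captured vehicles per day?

590

The indifferent point is the midpoint (17+49)/2 = 33; parking zones left of it (closer to Alpha at 17) go to Alpha, those right go to Beta.
  Brookfield at 2 (w=30) → Alpha
  Granby at 5 (w=80) → Alpha
  Denby at 6 (w=80) → Alpha
  Ashton at 7 (w=350) → Alpha
  Holt at 11 (w=30) → Alpha
  Elwood at 23 (w=20) → Alpha
  Calder at 41 (w=2) → Beta
  Fenton at 45 (w=4) → Beta
Alpha captures 590; Beta captures 6.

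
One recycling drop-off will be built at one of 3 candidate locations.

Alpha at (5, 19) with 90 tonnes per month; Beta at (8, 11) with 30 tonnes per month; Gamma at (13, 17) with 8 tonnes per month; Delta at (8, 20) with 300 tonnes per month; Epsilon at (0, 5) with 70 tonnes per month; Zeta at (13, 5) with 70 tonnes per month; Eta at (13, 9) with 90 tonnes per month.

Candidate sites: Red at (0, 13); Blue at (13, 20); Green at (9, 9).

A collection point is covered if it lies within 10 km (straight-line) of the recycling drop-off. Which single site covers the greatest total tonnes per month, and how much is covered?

Blue, covering 398

Coverage radius r = 10 km; a point is covered iff (Δx)²+(Δy)² ≤ 10² = 100.
  Red (0, 13): covers {Alpha, Beta, Epsilon} → 190
  Blue (13, 20): covers {Alpha, Gamma, Delta} → 398
  Green (9, 9): covers {Beta, Gamma, Epsilon, Zeta, Eta} → 268
Maximum coverage at Blue: 398 tonnes per month.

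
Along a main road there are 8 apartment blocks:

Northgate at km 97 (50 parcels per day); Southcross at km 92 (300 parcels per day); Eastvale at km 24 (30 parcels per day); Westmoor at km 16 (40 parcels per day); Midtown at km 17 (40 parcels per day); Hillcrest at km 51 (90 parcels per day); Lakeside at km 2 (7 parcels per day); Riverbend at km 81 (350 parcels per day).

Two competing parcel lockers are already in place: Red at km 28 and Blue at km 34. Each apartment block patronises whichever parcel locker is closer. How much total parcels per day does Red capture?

117

The indifferent point is the midpoint (28+34)/2 = 31; apartment blocks left of it (closer to Red at 28) go to Red, those right go to Blue.
  Lakeside at 2 (w=7) → Red
  Westmoor at 16 (w=40) → Red
  Midtown at 17 (w=40) → Red
  Eastvale at 24 (w=30) → Red
  Hillcrest at 51 (w=90) → Blue
  Riverbend at 81 (w=350) → Blue
  Southcross at 92 (w=300) → Blue
  Northgate at 97 (w=50) → Blue
Red captures 117; Blue captures 790.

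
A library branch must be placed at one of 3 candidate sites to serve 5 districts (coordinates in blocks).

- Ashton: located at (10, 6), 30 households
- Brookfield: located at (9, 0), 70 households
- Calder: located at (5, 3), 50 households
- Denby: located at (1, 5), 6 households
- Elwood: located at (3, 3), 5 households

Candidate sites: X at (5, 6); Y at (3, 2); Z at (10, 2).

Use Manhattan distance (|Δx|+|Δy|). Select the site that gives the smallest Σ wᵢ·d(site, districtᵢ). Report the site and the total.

Total weighted distance at each candidate:
  X (5, 6): total = 1055
  Y (3, 2): total = 1075
  Z (10, 2): total = 742
Minimum is at Z with total 742 blocks.

Z, total 742 blocks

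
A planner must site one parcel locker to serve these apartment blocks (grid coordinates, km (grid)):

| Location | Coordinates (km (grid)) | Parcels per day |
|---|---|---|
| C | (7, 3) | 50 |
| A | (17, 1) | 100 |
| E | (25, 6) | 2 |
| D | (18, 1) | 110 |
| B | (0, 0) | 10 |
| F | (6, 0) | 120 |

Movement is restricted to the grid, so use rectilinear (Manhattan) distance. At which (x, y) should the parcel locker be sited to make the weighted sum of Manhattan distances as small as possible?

Manhattan distance separates: Σwᵢ(|x−xᵢ|+|y−yᵢ|) = Σwᵢ|x−xᵢ| + Σwᵢ|y−yᵢ|, so x and y are optimised independently as 1-D weighted medians.
Total weight W = 392; half = 196.
x-coordinate, sorted with cumulative weight:
  x=0 (B, w=10) cum 10
  x=6 (F, w=120) cum 130
  x=7 (C, w=50) cum 180
  x=17 (A, w=100) cum 280  ← median
  x=18 (D, w=110) cum 390
  x=25 (E, w=2) cum 392
⇒ x* = 17
y-coordinate, sorted with cumulative weight:
  y=0 (B, w=10) cum 10
  y=0 (F, w=120) cum 130
  y=1 (A, w=100) cum 230  ← median
  y=1 (D, w=110) cum 340
  y=3 (C, w=50) cum 390
  y=6 (E, w=2) cum 392
⇒ y* = 1

(17, 1)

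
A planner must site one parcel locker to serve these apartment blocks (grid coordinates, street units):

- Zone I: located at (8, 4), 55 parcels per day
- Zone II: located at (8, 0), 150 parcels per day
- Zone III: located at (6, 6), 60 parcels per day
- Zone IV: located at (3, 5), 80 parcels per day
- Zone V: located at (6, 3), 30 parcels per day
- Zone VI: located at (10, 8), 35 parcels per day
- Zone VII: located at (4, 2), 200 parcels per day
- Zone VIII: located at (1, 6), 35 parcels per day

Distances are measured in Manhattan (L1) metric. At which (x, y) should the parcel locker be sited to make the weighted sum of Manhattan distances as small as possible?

(6, 2)

Manhattan distance separates: Σwᵢ(|x−xᵢ|+|y−yᵢ|) = Σwᵢ|x−xᵢ| + Σwᵢ|y−yᵢ|, so x and y are optimised independently as 1-D weighted medians.
Total weight W = 645; half = 322.5.
x-coordinate, sorted with cumulative weight:
  x=1 (Zone VIII, w=35) cum 35
  x=3 (Zone IV, w=80) cum 115
  x=4 (Zone VII, w=200) cum 315
  x=6 (Zone III, w=60) cum 375  ← median
  x=6 (Zone V, w=30) cum 405
  x=8 (Zone I, w=55) cum 460
  x=8 (Zone II, w=150) cum 610
  x=10 (Zone VI, w=35) cum 645
⇒ x* = 6
y-coordinate, sorted with cumulative weight:
  y=0 (Zone II, w=150) cum 150
  y=2 (Zone VII, w=200) cum 350  ← median
  y=3 (Zone V, w=30) cum 380
  y=4 (Zone I, w=55) cum 435
  y=5 (Zone IV, w=80) cum 515
  y=6 (Zone III, w=60) cum 575
  y=6 (Zone VIII, w=35) cum 610
  y=8 (Zone VI, w=35) cum 645
⇒ y* = 2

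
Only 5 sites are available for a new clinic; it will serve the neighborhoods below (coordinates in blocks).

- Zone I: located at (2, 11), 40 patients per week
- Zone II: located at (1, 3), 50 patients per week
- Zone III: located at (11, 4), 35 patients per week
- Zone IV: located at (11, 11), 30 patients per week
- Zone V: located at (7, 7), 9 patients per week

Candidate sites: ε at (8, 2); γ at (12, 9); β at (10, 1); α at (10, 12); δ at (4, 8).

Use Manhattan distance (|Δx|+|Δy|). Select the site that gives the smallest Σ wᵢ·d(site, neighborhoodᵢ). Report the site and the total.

Total weighted distance at each candidate:
  ε (8, 2): total = 1589
  γ (12, 9): total = 1693
  β (10, 1): total = 1821
  α (10, 12): total = 1707
  δ (4, 8): total = 1321
Minimum is at δ with total 1321 blocks.

δ, total 1321 blocks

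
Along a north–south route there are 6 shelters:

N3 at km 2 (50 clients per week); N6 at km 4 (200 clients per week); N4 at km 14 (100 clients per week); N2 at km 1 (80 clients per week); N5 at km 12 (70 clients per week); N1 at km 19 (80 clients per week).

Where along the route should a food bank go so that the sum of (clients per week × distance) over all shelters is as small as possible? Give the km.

x = 4

For a sum of weighted absolute distances on a line, the optimum is the weighted median (not the mean). Total weight W = 580; half-weight = 290.
Sort by position and accumulate weight:
  km 1 (N2, w=80) → cum 80
  km 2 (N3, w=50) → cum 130
  km 4 (N6, w=200) → cum 330  ≥ 290 → median here
  km 12 (N5, w=70) → cum 400
  km 14 (N4, w=100) → cum 500
  km 19 (N1, w=80) → cum 580
Optimal location: km 4.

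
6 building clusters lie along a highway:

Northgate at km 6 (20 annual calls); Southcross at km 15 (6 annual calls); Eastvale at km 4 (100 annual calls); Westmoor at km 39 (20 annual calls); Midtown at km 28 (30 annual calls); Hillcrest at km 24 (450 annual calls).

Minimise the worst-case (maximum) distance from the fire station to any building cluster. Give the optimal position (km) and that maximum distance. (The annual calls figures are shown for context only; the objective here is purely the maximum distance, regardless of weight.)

The 1-center on a line is the midpoint of the two extreme points: leftmost at 4, rightmost at 39.
Optimal location = (4 + 39)/2 = 21.5; maximum distance = (39 − 4)/2 = 17.5.

location 21.5, max distance 17.5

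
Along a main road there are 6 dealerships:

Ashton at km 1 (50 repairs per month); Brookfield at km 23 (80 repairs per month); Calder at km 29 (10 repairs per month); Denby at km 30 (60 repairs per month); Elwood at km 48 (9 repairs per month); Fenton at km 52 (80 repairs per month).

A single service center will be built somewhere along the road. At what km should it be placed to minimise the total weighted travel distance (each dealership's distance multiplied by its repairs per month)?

x = 30

For a sum of weighted absolute distances on a line, the optimum is the weighted median (not the mean). Total weight W = 289; half-weight = 144.5.
Sort by position and accumulate weight:
  km 1 (Ashton, w=50) → cum 50
  km 23 (Brookfield, w=80) → cum 130
  km 29 (Calder, w=10) → cum 140
  km 30 (Denby, w=60) → cum 200  ≥ 144.5 → median here
  km 48 (Elwood, w=9) → cum 209
  km 52 (Fenton, w=80) → cum 289
Optimal location: km 30.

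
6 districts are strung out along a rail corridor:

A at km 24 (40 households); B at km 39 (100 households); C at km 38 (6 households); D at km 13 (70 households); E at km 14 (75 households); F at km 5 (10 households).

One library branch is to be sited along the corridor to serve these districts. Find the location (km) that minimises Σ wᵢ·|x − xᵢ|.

For a sum of weighted absolute distances on a line, the optimum is the weighted median (not the mean). Total weight W = 301; half-weight = 150.5.
Sort by position and accumulate weight:
  km 5 (F, w=10) → cum 10
  km 13 (D, w=70) → cum 80
  km 14 (E, w=75) → cum 155  ≥ 150.5 → median here
  km 24 (A, w=40) → cum 195
  km 38 (C, w=6) → cum 201
  km 39 (B, w=100) → cum 301
Optimal location: km 14.

x = 14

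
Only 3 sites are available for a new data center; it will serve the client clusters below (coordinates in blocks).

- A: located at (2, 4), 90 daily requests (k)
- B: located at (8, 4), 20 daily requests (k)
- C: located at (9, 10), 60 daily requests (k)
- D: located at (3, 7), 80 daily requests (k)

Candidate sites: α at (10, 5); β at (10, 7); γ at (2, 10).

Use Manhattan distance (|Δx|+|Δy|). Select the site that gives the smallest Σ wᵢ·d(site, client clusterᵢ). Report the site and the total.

Total weighted distance at each candidate:
  α (10, 5): total = 1950
  β (10, 7): total = 1890
  γ (2, 10): total = 1520
Minimum is at γ with total 1520 blocks.

γ, total 1520 blocks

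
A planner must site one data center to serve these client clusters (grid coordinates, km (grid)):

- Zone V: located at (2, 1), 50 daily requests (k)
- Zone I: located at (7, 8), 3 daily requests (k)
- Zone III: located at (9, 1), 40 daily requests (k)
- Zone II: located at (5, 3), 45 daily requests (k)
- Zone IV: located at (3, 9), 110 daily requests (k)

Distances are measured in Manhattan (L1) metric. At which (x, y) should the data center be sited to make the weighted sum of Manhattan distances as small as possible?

(3, 3)

Manhattan distance separates: Σwᵢ(|x−xᵢ|+|y−yᵢ|) = Σwᵢ|x−xᵢ| + Σwᵢ|y−yᵢ|, so x and y are optimised independently as 1-D weighted medians.
Total weight W = 248; half = 124.
x-coordinate, sorted with cumulative weight:
  x=2 (Zone V, w=50) cum 50
  x=3 (Zone IV, w=110) cum 160  ← median
  x=5 (Zone II, w=45) cum 205
  x=7 (Zone I, w=3) cum 208
  x=9 (Zone III, w=40) cum 248
⇒ x* = 3
y-coordinate, sorted with cumulative weight:
  y=1 (Zone V, w=50) cum 50
  y=1 (Zone III, w=40) cum 90
  y=3 (Zone II, w=45) cum 135  ← median
  y=8 (Zone I, w=3) cum 138
  y=9 (Zone IV, w=110) cum 248
⇒ y* = 3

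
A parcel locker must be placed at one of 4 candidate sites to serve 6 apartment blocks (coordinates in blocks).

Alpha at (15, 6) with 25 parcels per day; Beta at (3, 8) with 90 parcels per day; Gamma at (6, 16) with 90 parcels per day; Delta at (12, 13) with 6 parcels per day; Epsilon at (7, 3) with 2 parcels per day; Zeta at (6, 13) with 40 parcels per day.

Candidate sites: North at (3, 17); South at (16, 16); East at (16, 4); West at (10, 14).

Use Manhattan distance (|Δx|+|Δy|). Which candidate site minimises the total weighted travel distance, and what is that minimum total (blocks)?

North, total 2139 blocks

Total weighted distance at each candidate:
  North (3, 17): total = 2139
  South (16, 16): total = 3671
  East (16, 4): total = 4443
  West (10, 14): total = 2281
Minimum is at North with total 2139 blocks.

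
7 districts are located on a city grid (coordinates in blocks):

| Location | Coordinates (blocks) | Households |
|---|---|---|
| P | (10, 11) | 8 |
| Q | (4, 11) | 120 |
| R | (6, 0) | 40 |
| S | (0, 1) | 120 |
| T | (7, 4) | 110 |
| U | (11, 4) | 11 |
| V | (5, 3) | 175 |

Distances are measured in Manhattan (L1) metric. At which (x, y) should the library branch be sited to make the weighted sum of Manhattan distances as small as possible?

(5, 3)

Manhattan distance separates: Σwᵢ(|x−xᵢ|+|y−yᵢ|) = Σwᵢ|x−xᵢ| + Σwᵢ|y−yᵢ|, so x and y are optimised independently as 1-D weighted medians.
Total weight W = 584; half = 292.
x-coordinate, sorted with cumulative weight:
  x=0 (S, w=120) cum 120
  x=4 (Q, w=120) cum 240
  x=5 (V, w=175) cum 415  ← median
  x=6 (R, w=40) cum 455
  x=7 (T, w=110) cum 565
  x=10 (P, w=8) cum 573
  x=11 (U, w=11) cum 584
⇒ x* = 5
y-coordinate, sorted with cumulative weight:
  y=0 (R, w=40) cum 40
  y=1 (S, w=120) cum 160
  y=3 (V, w=175) cum 335  ← median
  y=4 (T, w=110) cum 445
  y=4 (U, w=11) cum 456
  y=11 (P, w=8) cum 464
  y=11 (Q, w=120) cum 584
⇒ y* = 3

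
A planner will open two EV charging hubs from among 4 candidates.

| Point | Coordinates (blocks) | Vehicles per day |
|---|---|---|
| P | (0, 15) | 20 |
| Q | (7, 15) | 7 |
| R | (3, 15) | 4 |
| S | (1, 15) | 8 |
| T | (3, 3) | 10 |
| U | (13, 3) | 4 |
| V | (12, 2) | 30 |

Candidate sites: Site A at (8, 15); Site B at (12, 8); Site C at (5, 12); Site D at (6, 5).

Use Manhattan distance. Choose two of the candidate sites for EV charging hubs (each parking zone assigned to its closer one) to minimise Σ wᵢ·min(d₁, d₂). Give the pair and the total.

{Site B, Site C}, total 585

Evaluate every pair (each demand assigned to the nearer of the two):
  {Site B, Site C}: total = 585
  {Site A, Site B}: total = 587
  {Site A, Site D}: total = 599
  {Site C, Site D}: total = 627
  {Site B, Site D}: total = 823
  {Site A, Site C}: total = 931
Best pair: {Site B, Site C} with total 585.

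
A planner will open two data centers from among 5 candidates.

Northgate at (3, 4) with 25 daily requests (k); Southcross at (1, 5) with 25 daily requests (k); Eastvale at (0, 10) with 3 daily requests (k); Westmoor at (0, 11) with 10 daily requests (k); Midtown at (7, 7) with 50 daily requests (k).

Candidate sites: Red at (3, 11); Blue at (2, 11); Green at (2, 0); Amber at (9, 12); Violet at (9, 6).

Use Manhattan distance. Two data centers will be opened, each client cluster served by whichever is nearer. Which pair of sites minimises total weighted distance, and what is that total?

Evaluate every pair (each demand assigned to the nearer of the two):
  {Blue, Violet}: total = 554
  {Red, Violet}: total = 567
  {Green, Violet}: total = 591
  {Amber, Violet}: total = 708
  {Red, Green}: total = 717
  {Blue, Green}: total = 754
  {Blue, Amber}: total = 754
  {Green, Amber}: total = 758
  {Red, Amber}: total = 767
  {Red, Blue}: total = 779
Best pair: {Blue, Violet} with total 554.

{Blue, Violet}, total 554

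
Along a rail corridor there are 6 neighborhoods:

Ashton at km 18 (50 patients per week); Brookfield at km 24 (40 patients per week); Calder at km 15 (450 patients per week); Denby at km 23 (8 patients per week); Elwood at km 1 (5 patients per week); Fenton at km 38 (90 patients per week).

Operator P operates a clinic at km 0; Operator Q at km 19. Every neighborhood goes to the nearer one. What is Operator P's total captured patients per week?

The indifferent point is the midpoint (0+19)/2 = 9.5; neighborhoods left of it (closer to Operator P at 0) go to Operator P, those right go to Operator Q.
  Elwood at 1 (w=5) → Operator P
  Calder at 15 (w=450) → Operator Q
  Ashton at 18 (w=50) → Operator Q
  Denby at 23 (w=8) → Operator Q
  Brookfield at 24 (w=40) → Operator Q
  Fenton at 38 (w=90) → Operator Q
Operator P captures 5; Operator Q captures 638.

5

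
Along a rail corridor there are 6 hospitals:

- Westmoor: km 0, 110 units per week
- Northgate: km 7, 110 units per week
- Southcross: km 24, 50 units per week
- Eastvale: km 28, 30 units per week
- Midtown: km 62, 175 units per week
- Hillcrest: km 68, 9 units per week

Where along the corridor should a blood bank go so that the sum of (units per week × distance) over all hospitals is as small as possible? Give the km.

For a sum of weighted absolute distances on a line, the optimum is the weighted median (not the mean). Total weight W = 484; half-weight = 242.
Sort by position and accumulate weight:
  km 0 (Westmoor, w=110) → cum 110
  km 7 (Northgate, w=110) → cum 220
  km 24 (Southcross, w=50) → cum 270  ≥ 242 → median here
  km 28 (Eastvale, w=30) → cum 300
  km 62 (Midtown, w=175) → cum 475
  km 68 (Hillcrest, w=9) → cum 484
Optimal location: km 24.

x = 24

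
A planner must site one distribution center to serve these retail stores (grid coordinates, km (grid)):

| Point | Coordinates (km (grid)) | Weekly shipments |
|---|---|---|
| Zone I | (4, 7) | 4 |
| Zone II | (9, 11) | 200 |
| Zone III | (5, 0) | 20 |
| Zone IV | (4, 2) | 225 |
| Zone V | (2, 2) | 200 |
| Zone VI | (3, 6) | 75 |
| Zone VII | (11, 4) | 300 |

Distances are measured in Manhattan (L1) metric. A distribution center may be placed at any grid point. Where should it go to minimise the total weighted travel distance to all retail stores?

(5, 4)

Manhattan distance separates: Σwᵢ(|x−xᵢ|+|y−yᵢ|) = Σwᵢ|x−xᵢ| + Σwᵢ|y−yᵢ|, so x and y are optimised independently as 1-D weighted medians.
Total weight W = 1024; half = 512.
x-coordinate, sorted with cumulative weight:
  x=2 (Zone V, w=200) cum 200
  x=3 (Zone VI, w=75) cum 275
  x=4 (Zone I, w=4) cum 279
  x=4 (Zone IV, w=225) cum 504
  x=5 (Zone III, w=20) cum 524  ← median
  x=9 (Zone II, w=200) cum 724
  x=11 (Zone VII, w=300) cum 1024
⇒ x* = 5
y-coordinate, sorted with cumulative weight:
  y=0 (Zone III, w=20) cum 20
  y=2 (Zone IV, w=225) cum 245
  y=2 (Zone V, w=200) cum 445
  y=4 (Zone VII, w=300) cum 745  ← median
  y=6 (Zone VI, w=75) cum 820
  y=7 (Zone I, w=4) cum 824
  y=11 (Zone II, w=200) cum 1024
⇒ y* = 4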